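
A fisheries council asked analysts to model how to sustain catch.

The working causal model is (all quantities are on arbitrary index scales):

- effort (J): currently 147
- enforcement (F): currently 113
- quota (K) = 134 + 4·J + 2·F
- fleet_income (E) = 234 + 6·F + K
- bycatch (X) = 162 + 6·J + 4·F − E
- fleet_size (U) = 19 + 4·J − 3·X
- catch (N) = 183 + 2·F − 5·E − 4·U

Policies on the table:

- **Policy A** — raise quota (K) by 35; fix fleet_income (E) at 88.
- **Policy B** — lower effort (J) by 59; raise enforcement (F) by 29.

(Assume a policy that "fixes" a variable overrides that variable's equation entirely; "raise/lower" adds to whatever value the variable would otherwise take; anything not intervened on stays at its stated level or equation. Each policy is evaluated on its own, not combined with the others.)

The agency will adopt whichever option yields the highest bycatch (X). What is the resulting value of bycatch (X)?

Policy A (K + 35, E := 88):
  J = 147
  F = 113
  K = 134 + 4·147 + 2·113 (+35 from intervention) = 983
  E = 88
  X = 162 + 6·147 + 4·113 − 88 = 1408
Policy B (J − 59, F + 29):
  J = 147 − 59 = 88
  F = 113 + 29 = 142
  K = 134 + 4·88 + 2·142 = 770
  E = 234 + 6·142 + 770 = 1856
  X = 162 + 6·88 + 4·142 − 1856 = -598
Comparing — Policy A: X=1408, Policy B: X=-598. Highest is 1408 (Policy A).

1408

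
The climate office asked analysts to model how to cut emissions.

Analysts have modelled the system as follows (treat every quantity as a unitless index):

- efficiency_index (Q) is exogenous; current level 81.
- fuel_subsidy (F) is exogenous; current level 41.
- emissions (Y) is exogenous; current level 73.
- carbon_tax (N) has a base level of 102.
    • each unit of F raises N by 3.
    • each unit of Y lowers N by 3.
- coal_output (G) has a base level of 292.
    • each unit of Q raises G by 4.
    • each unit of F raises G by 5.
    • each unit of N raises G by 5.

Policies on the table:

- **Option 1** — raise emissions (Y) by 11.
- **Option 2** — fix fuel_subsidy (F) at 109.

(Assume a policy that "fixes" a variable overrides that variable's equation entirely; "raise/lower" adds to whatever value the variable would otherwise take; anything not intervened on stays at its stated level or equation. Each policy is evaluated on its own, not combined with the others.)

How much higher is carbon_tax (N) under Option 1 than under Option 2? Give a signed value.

Option 1 (Y + 11):
  F = 41
  Y = 73 + 11 = 84
  N = 102 + 3·41 − 3·84 = -27
Option 2 (F := 109):
  F = 109
  Y = 73
  N = 102 + 3·109 − 3·73 = 210
N: -27 − 210 = -237

-237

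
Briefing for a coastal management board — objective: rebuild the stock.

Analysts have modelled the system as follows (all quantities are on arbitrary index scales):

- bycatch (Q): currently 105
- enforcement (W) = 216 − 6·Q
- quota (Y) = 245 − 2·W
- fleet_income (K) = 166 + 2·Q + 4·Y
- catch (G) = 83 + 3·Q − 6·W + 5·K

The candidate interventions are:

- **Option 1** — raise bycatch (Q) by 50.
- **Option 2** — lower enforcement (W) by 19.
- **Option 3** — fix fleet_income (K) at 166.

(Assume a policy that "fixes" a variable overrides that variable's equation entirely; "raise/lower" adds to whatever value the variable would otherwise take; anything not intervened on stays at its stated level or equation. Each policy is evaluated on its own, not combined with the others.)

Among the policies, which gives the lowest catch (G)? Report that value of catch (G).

3712

Option 1 (Q + 50):
  Q = 105 + 50 = 155
  W = 216 − 6·155 = -714
  Y = 245 − 2·(-714) = 1673
  K = 166 + 2·155 + 4·1673 = 7168
  G = 83 + 3·155 − 6·(-714) + 5·7168 = 40672
Option 2 (W − 19):
  Q = 105
  W = 216 − 6·105 (−19 from intervention) = -433
  Y = 245 − 2·(-433) = 1111
  K = 166 + 2·105 + 4·1111 = 4820
  G = 83 + 3·105 − 6·(-433) + 5·4820 = 27096
Option 3 (K := 166):
  Q = 105
  W = 216 − 6·105 = -414
  Y = 245 − 2·(-414) = 1073
  K = 166
  G = 83 + 3·105 − 6·(-414) + 5·166 = 3712
Comparing — Option 1: G=40672, Option 2: G=27096, Option 3: G=3712. Lowest is 3712 (Option 3).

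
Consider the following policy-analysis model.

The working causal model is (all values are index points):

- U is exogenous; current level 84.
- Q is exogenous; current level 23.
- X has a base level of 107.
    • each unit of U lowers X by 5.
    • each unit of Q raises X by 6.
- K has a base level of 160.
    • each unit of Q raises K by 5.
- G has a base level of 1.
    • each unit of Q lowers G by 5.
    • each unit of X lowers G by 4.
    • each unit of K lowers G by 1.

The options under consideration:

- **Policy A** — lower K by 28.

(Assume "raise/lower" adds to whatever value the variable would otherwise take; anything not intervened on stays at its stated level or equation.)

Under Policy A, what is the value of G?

Policy A (K − 28):
  U = 84
  Q = 23
  X = 107 − 5·84 + 6·23 = -175
  K = 160 + 5·23 (−28 from intervention) = 247
  G = 1 − 5·23 − 4·(-175) − 247 = 339

339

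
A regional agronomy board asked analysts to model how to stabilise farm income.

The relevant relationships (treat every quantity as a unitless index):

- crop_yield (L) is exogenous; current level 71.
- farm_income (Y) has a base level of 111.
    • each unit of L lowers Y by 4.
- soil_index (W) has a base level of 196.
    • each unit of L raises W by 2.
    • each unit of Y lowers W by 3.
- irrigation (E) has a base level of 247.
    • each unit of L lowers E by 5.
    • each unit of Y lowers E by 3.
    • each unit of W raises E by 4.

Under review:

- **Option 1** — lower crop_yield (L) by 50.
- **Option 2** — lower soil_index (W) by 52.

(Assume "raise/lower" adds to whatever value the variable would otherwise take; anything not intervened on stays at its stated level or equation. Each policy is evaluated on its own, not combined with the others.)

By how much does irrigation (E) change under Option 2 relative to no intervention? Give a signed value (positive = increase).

Baseline:
  L = 71
  Y = 111 − 4·71 = -173
  W = 196 + 2·71 − 3·(-173) = 857
  E = 247 − 5·71 − 3·(-173) + 4·857 = 3839
Option 2 (W − 52):
  L = 71
  Y = 111 − 4·71 = -173
  W = 196 + 2·71 − 3·(-173) (−52 from intervention) = 805
  E = 247 − 5·71 − 3·(-173) + 4·805 = 3631
Change in E: 3631 − 3839 = -208

-208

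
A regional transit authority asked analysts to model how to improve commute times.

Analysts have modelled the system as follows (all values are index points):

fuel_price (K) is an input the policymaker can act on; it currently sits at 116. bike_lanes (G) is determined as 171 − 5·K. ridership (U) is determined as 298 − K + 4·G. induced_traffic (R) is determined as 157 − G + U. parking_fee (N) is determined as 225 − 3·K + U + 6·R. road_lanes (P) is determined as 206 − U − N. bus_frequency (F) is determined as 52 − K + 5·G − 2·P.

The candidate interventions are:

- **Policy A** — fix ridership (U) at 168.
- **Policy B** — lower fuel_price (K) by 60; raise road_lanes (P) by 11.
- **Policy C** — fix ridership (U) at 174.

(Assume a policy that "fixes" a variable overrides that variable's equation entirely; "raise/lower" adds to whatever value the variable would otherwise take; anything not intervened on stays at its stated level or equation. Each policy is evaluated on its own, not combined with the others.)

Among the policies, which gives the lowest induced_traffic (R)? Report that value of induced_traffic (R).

72

Policy A (U := 168):
  K = 116
  G = 171 − 5·116 = -409
  U = 168
  R = 157 − (-409) + 168 = 734
Policy B (K − 60, P + 11):
  K = 116 − 60 = 56
  G = 171 − 5·56 = -109
  U = 298 − 56 + 4·(-109) = -194
  R = 157 − (-109) + (-194) = 72
Policy C (U := 174):
  K = 116
  G = 171 − 5·116 = -409
  U = 174
  R = 157 − (-409) + 174 = 740
Comparing — Policy A: R=734, Policy B: R=72, Policy C: R=740. Lowest is 72 (Policy B).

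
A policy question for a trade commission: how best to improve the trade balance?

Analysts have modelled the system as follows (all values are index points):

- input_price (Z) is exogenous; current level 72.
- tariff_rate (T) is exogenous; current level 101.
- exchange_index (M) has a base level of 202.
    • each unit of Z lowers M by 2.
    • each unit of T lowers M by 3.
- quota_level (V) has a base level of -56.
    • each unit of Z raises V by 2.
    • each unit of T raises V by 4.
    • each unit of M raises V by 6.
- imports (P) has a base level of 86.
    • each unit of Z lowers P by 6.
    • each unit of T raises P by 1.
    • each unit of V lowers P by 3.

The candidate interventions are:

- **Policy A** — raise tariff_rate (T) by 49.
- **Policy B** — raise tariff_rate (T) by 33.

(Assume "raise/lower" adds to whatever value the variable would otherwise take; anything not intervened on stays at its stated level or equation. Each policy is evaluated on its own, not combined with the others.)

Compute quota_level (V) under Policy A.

-1664

Policy A (T + 49):
  Z = 72
  T = 101 + 49 = 150
  M = 202 − 2·72 − 3·150 = -392
  V = -56 + 2·72 + 4·150 + 6·(-392) = -1664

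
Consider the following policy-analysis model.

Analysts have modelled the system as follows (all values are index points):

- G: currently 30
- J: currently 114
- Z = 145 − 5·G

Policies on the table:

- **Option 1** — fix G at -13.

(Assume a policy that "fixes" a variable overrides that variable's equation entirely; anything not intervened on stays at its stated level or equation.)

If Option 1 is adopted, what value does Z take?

Option 1 (G := -13):
  G = -13
  Z = 145 − 5·(-13) = 210

210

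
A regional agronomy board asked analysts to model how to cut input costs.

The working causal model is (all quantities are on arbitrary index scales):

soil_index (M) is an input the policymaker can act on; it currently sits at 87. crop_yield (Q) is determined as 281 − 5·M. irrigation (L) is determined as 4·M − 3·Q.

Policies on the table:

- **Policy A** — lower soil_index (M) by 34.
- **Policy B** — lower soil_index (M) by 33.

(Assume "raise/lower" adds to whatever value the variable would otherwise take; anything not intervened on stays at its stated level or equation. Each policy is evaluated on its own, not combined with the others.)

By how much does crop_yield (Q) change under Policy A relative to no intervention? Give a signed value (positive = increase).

170

Baseline:
  M = 87
  Q = 281 − 5·87 = -154
Policy A (M − 34):
  M = 87 − 34 = 53
  Q = 281 − 5·53 = 16
Change in Q: 16 − (-154) = 170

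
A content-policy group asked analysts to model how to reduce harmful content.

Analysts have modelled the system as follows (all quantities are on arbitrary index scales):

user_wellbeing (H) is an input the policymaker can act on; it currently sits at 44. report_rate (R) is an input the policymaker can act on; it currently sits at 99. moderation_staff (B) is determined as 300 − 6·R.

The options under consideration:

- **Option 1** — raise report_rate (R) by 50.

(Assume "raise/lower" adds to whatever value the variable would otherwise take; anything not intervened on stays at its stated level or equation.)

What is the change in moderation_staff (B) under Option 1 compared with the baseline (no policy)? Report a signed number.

Baseline:
  R = 99
  B = 300 − 6·99 = -294
Option 1 (R + 50):
  R = 99 + 50 = 149
  B = 300 − 6·149 = -594
Change in B: -594 − (-294) = -300

-300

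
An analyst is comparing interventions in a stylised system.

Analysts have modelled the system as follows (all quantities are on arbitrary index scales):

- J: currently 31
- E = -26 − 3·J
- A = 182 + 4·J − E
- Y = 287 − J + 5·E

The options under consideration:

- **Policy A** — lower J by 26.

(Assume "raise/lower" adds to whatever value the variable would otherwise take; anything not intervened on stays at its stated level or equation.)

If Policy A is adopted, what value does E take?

-41

Policy A (J − 26):
  J = 31 − 26 = 5
  E = -26 − 3·5 = -41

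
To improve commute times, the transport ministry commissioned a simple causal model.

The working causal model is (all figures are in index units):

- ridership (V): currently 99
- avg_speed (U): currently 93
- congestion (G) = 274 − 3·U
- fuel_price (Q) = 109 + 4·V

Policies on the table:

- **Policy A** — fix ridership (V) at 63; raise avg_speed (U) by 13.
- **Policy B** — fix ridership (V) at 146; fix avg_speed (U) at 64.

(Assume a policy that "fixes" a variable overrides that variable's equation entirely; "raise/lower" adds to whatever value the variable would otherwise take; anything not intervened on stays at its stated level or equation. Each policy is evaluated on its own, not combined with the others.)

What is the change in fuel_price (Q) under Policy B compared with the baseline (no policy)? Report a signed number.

Baseline:
  V = 99
  Q = 109 + 4·99 = 505
Policy B (V := 146, U := 64):
  V = 146
  Q = 109 + 4·146 = 693
Change in Q: 693 − 505 = 188

188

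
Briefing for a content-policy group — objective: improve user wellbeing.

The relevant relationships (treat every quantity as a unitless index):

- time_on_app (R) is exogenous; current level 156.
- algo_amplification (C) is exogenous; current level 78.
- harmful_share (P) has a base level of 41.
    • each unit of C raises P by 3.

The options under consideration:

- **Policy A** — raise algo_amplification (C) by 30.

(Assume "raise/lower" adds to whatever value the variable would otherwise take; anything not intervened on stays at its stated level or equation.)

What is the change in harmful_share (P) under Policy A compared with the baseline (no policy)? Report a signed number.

Baseline:
  C = 78
  P = 41 + 3·78 = 275
Policy A (C + 30):
  C = 78 + 30 = 108
  P = 41 + 3·108 = 365
Change in P: 365 − 275 = 90

90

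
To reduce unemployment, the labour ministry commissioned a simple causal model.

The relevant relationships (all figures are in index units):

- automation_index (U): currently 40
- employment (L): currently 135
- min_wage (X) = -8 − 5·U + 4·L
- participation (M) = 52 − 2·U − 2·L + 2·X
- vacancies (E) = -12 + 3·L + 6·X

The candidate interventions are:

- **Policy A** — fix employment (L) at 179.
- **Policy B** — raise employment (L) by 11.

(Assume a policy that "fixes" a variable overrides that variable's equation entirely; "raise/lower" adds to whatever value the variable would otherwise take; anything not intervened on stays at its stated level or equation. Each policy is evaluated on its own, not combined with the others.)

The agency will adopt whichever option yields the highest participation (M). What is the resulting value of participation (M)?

630

Policy A (L := 179):
  U = 40
  L = 179
  X = -8 − 5·40 + 4·179 = 508
  M = 52 − 2·40 − 2·179 + 2·508 = 630
Policy B (L + 11):
  U = 40
  L = 135 + 11 = 146
  X = -8 − 5·40 + 4·146 = 376
  M = 52 − 2·40 − 2·146 + 2·376 = 432
Comparing — Policy A: M=630, Policy B: M=432. Highest is 630 (Policy A).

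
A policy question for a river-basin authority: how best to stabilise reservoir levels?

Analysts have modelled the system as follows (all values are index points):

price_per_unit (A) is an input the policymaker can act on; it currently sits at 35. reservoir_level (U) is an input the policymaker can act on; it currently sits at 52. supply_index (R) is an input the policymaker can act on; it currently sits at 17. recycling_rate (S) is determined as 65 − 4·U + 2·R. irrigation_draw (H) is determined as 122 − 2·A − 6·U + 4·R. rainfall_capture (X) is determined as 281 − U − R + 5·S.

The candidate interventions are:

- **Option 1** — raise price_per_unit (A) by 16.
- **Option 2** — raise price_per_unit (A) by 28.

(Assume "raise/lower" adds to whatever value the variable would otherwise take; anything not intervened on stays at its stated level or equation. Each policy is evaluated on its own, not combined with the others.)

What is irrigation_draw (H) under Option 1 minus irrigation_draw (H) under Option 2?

24

Option 1 (A + 16):
  A = 35 + 16 = 51
  U = 52
  R = 17
  H = 122 − 2·51 − 6·52 + 4·17 = -224
Option 2 (A + 28):
  A = 35 + 28 = 63
  U = 52
  R = 17
  H = 122 − 2·63 − 6·52 + 4·17 = -248
H: -224 − (-248) = 24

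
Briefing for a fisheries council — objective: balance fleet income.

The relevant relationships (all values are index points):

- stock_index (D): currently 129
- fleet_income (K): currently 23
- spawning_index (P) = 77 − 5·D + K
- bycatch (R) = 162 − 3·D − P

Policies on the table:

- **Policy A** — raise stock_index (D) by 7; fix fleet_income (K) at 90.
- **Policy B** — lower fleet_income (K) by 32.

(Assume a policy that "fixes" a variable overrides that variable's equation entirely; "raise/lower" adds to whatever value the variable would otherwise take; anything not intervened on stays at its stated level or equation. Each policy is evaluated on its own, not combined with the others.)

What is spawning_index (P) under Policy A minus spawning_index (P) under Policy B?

64

Policy A (D + 7, K := 90):
  D = 129 + 7 = 136
  K = 90
  P = 77 − 5·136 + 90 = -513
Policy B (K − 32):
  D = 129
  K = 23 − 32 = -9
  P = 77 − 5·129 + (-9) = -577
P: -513 − (-577) = 64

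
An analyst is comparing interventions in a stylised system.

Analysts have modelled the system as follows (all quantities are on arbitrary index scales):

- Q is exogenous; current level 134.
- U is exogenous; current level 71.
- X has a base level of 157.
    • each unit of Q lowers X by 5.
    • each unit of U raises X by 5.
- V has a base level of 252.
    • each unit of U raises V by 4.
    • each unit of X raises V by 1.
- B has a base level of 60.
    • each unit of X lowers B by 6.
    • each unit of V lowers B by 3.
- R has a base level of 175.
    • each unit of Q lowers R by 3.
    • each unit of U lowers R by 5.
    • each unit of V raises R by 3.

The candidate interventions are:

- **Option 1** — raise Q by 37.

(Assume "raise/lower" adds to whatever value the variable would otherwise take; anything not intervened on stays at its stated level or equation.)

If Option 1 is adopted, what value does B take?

Option 1 (Q + 37):
  Q = 134 + 37 = 171
  U = 71
  X = 157 − 5·171 + 5·71 = -343
  V = 252 + 4·71 + (-343) = 193
  B = 60 − 6·(-343) − 3·193 = 1539

1539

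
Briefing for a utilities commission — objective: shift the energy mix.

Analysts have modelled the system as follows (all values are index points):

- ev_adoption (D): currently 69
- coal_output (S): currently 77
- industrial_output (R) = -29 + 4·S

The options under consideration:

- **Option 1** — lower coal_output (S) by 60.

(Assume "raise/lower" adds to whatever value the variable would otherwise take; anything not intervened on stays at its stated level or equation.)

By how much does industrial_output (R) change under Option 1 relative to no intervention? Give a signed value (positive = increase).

Baseline:
  S = 77
  R = -29 + 4·77 = 279
Option 1 (S − 60):
  S = 77 − 60 = 17
  R = -29 + 4·17 = 39
Change in R: 39 − 279 = -240

-240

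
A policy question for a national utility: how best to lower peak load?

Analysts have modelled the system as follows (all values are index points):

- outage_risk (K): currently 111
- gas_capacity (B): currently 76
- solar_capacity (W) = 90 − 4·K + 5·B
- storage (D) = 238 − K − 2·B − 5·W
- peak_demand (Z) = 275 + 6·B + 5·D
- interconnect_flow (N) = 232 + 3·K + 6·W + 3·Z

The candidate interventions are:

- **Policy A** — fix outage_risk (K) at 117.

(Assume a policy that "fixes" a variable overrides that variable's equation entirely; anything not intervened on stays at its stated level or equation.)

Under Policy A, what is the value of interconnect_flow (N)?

Policy A (K := 117):
  K = 117
  B = 76
  W = 90 − 4·117 + 5·76 = 2
  D = 238 − 117 − 2·76 − 5·2 = -41
  Z = 275 + 6·76 + 5·(-41) = 526
  N = 232 + 3·117 + 6·2 + 3·526 = 2173

2173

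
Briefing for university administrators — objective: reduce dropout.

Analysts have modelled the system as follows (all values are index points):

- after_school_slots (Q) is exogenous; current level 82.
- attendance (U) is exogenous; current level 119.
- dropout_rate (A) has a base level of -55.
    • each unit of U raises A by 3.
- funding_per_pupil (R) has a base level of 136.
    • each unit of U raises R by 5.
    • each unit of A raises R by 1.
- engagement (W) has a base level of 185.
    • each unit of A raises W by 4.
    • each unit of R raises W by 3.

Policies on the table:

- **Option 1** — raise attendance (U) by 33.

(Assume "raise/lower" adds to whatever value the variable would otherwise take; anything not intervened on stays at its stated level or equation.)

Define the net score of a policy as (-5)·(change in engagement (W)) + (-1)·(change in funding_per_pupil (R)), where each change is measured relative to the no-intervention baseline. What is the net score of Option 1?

Baseline:
  U = 119
  A = -55 + 3·119 = 302
  R = 136 + 5·119 + 302 = 1033
  W = 185 + 4·302 + 3·1033 = 4492
Option 1 (U + 33):
  U = 119 + 33 = 152
  A = -55 + 3·152 = 401
  R = 136 + 5·152 + 401 = 1297
  W = 185 + 4·401 + 3·1297 = 5680
ΔW = 5680 − 4492 = 1188; ΔR = 1297 − 1033 = 264
Score = (-5)·1188 + (-1)·264 = -6204

-6204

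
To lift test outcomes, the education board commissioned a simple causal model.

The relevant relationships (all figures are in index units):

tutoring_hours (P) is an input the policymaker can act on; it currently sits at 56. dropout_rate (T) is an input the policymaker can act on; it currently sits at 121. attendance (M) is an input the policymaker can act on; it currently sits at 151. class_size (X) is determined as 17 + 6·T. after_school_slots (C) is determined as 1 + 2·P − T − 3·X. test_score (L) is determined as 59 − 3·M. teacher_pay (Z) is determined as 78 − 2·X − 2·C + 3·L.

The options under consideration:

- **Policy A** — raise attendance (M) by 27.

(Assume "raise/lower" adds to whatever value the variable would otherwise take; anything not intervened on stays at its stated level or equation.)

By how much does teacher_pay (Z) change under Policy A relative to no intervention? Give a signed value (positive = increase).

Baseline:
  P = 56
  T = 121
  M = 151
  X = 17 + 6·121 = 743
  C = 1 + 2·56 − 121 − 3·743 = -2237
  L = 59 − 3·151 = -394
  Z = 78 − 2·743 − 2·(-2237) + 3·(-394) = 1884
Policy A (M + 27):
  P = 56
  T = 121
  M = 151 + 27 = 178
  X = 17 + 6·121 = 743
  C = 1 + 2·56 − 121 − 3·743 = -2237
  L = 59 − 3·178 = -475
  Z = 78 − 2·743 − 2·(-2237) + 3·(-475) = 1641
Change in Z: 1641 − 1884 = -243

-243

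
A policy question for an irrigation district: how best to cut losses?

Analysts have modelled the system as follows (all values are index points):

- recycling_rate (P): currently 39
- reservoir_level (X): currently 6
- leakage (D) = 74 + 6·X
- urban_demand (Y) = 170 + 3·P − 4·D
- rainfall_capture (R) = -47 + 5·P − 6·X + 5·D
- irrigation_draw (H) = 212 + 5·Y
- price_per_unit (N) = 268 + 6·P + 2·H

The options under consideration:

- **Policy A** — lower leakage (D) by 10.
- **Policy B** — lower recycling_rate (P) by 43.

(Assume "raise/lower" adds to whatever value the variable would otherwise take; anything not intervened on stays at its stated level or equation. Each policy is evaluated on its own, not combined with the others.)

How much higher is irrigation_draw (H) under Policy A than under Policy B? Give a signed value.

Policy A (D − 10):
  P = 39
  X = 6
  D = 74 + 6·6 (−10 from intervention) = 100
  Y = 170 + 3·39 − 4·100 = -113
  H = 212 + 5·(-113) = -353
Policy B (P − 43):
  P = 39 − 43 = -4
  X = 6
  D = 74 + 6·6 = 110
  Y = 170 + 3·(-4) − 4·110 = -282
  H = 212 + 5·(-282) = -1198
H: -353 − (-1198) = 845

845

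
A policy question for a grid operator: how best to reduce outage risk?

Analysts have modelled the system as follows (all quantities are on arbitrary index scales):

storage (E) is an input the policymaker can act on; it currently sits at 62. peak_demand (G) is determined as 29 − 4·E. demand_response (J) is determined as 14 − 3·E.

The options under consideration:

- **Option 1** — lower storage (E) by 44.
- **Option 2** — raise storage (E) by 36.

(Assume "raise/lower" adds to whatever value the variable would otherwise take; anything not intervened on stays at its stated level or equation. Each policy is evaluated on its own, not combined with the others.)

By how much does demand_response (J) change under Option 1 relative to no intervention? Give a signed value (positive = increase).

Baseline:
  E = 62
  J = 14 − 3·62 = -172
Option 1 (E − 44):
  E = 62 − 44 = 18
  J = 14 − 3·18 = -40
Change in J: -40 − (-172) = 132

132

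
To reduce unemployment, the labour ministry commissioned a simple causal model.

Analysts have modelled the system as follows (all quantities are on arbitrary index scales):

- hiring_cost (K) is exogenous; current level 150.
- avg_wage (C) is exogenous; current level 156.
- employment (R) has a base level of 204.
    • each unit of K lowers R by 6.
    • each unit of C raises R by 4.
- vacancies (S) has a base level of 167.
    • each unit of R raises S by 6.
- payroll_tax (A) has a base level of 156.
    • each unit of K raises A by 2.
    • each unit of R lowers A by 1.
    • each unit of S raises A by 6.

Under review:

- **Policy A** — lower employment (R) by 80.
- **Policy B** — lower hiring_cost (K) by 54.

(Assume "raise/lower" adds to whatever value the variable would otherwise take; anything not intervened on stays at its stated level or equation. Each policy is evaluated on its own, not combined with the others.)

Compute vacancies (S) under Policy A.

Policy A (R − 80):
  K = 150
  C = 156
  R = 204 − 6·150 + 4·156 (−80 from intervention) = -152
  S = 167 + 6·(-152) = -745

-745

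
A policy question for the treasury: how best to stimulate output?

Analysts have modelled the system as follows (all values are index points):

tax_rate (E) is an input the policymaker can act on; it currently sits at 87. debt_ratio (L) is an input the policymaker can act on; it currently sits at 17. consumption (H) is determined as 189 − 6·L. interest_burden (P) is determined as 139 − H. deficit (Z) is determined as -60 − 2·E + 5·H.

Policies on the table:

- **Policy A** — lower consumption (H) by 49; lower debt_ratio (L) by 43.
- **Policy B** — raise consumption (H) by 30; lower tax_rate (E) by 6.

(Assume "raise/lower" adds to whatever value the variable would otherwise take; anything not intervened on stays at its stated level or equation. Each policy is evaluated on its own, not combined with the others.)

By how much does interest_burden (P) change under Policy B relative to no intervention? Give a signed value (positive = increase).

-30

Baseline:
  L = 17
  H = 189 − 6·17 = 87
  P = 139 − 87 = 52
Policy B (H + 30, E − 6):
  L = 17
  H = 189 − 6·17 (+30 from intervention) = 117
  P = 139 − 117 = 22
Change in P: 22 − 52 = -30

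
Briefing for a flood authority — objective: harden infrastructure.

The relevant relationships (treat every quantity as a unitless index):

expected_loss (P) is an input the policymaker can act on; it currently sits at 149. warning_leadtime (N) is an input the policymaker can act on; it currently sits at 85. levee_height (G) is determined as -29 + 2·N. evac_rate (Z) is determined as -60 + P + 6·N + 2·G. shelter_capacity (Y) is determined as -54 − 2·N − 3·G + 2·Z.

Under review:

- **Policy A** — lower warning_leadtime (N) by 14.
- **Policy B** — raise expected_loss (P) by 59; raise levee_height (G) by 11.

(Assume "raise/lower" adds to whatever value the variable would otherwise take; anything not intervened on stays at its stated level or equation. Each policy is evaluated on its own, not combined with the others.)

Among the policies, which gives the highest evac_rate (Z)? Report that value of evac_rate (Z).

962

Policy A (N − 14):
  P = 149
  N = 85 − 14 = 71
  G = -29 + 2·71 = 113
  Z = -60 + 149 + 6·71 + 2·113 = 741
Policy B (P + 59, G + 11):
  P = 149 + 59 = 208
  N = 85
  G = -29 + 2·85 (+11 from intervention) = 152
  Z = -60 + 208 + 6·85 + 2·152 = 962
Comparing — Policy A: Z=741, Policy B: Z=962. Highest is 962 (Policy B).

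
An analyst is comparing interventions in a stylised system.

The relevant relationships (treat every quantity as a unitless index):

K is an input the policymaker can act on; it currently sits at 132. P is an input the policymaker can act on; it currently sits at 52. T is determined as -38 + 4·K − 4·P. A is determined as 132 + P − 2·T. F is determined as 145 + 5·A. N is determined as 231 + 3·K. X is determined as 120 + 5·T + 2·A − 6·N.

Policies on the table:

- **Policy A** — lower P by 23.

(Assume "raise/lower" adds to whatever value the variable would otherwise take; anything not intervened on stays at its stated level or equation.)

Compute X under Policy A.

-2946

Policy A (P − 23):
  K = 132
  P = 52 − 23 = 29
  T = -38 + 4·132 − 4·29 = 374
  A = 132 + 29 − 2·374 = -587
  N = 231 + 3·132 = 627
  X = 120 + 5·374 + 2·(-587) − 6·627 = -2946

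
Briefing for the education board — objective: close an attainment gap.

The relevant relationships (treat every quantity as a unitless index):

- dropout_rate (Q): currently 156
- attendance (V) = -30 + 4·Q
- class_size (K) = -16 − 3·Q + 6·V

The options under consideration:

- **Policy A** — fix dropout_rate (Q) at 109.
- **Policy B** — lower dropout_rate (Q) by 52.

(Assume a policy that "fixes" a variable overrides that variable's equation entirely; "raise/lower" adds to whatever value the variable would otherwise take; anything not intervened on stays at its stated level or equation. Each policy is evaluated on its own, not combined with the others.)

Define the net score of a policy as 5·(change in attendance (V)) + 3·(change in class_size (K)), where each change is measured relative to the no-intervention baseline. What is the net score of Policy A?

Baseline:
  Q = 156
  V = -30 + 4·156 = 594
  K = -16 − 3·156 + 6·594 = 3080
Policy A (Q := 109):
  Q = 109
  V = -30 + 4·109 = 406
  K = -16 − 3·109 + 6·406 = 2093
ΔV = 406 − 594 = -188; ΔK = 2093 − 3080 = -987
Score = 5·(-188) + 3·(-987) = -3901

-3901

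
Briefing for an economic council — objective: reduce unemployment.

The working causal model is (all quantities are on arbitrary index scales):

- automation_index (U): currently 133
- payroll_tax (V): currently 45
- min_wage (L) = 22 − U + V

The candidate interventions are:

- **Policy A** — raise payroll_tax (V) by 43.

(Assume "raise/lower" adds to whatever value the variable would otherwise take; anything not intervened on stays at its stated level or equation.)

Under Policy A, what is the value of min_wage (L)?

Policy A (V + 43):
  U = 133
  V = 45 + 43 = 88
  L = 22 − 133 + 88 = -23

-23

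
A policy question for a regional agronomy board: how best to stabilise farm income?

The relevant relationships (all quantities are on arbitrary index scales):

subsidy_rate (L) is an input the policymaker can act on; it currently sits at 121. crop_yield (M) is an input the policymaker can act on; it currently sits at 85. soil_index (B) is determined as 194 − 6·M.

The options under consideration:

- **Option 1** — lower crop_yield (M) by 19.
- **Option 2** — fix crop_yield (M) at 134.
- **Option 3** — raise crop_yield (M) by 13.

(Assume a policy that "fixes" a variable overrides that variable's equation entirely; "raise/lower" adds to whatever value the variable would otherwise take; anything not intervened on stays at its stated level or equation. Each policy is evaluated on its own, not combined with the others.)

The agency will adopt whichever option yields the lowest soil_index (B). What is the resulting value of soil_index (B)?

Option 1 (M − 19):
  M = 85 − 19 = 66
  B = 194 − 6·66 = -202
Option 2 (M := 134):
  M = 134
  B = 194 − 6·134 = -610
Option 3 (M + 13):
  M = 85 + 13 = 98
  B = 194 − 6·98 = -394
Comparing — Option 1: B=-202, Option 2: B=-610, Option 3: B=-394. Lowest is -610 (Option 2).

-610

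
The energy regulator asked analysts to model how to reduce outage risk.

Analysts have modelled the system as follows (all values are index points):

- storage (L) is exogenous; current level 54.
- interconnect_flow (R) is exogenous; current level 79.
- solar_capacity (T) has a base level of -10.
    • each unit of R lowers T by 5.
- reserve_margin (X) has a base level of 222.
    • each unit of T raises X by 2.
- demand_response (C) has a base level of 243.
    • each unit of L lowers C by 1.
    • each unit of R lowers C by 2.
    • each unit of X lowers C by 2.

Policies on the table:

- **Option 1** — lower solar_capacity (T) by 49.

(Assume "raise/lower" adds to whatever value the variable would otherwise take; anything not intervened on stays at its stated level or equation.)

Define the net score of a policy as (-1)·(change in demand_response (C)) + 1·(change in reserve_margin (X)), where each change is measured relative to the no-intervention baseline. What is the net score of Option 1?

Baseline:
  L = 54
  R = 79
  T = -10 − 5·79 = -405
  X = 222 + 2·(-405) = -588
  C = 243 − 54 − 2·79 − 2·(-588) = 1207
Option 1 (T − 49):
  L = 54
  R = 79
  T = -10 − 5·79 (−49 from intervention) = -454
  X = 222 + 2·(-454) = -686
  C = 243 − 54 − 2·79 − 2·(-686) = 1403
ΔC = 1403 − 1207 = 196; ΔX = -686 − (-588) = -98
Score = (-1)·196 + 1·(-98) = -294

-294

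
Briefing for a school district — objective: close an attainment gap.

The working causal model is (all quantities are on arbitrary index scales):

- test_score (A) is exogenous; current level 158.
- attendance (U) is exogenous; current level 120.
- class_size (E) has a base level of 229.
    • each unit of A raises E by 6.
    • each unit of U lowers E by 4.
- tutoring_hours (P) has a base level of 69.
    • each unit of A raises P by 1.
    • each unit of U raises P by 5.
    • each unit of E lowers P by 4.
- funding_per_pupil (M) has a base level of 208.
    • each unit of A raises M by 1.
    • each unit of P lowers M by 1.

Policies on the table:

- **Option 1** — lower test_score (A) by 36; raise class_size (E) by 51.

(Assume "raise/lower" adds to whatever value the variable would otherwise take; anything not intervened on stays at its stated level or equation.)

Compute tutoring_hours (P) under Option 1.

Option 1 (A − 36, E + 51):
  A = 158 − 36 = 122
  U = 120
  E = 229 + 6·122 − 4·120 (+51 from intervention) = 532
  P = 69 + 122 + 5·120 − 4·532 = -1337

-1337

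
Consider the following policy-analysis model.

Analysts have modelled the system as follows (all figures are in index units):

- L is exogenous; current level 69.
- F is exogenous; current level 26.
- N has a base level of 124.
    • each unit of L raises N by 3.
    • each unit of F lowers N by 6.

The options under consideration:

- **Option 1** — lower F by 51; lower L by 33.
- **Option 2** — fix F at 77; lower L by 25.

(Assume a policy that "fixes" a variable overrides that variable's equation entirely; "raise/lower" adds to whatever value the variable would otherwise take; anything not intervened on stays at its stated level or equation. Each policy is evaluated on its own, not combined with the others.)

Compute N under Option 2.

-206

Option 2 (F := 77, L − 25):
  L = 69 − 25 = 44
  F = 77
  N = 124 + 3·44 − 6·77 = -206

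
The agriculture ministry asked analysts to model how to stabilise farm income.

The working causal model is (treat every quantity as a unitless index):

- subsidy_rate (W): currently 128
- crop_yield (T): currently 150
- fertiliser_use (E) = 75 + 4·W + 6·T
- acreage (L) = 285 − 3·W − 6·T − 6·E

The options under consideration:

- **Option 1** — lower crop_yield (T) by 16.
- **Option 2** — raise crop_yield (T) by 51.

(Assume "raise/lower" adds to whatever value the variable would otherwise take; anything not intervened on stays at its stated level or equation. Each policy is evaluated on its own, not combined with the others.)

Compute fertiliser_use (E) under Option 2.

Option 2 (T + 51):
  W = 128
  T = 150 + 51 = 201
  E = 75 + 4·128 + 6·201 = 1793

1793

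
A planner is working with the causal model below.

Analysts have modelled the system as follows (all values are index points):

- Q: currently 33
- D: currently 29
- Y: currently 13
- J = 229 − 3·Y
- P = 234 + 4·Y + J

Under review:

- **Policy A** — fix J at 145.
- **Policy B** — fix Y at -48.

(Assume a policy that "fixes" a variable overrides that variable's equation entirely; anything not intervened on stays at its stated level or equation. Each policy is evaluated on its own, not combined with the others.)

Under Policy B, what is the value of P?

415

Policy B (Y := -48):
  Y = -48
  J = 229 − 3·(-48) = 373
  P = 234 + 4·(-48) + 373 = 415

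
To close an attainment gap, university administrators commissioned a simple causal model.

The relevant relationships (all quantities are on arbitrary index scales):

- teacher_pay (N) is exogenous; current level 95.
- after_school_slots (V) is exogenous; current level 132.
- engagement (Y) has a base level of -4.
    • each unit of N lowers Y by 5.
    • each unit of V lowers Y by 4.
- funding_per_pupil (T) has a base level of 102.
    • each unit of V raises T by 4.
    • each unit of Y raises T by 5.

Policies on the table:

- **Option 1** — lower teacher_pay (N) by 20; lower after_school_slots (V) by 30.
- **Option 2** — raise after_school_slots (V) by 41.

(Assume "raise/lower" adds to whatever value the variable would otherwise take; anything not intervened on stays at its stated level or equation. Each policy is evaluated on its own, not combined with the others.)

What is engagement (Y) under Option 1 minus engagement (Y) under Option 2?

384

Option 1 (N − 20, V − 30):
  N = 95 − 20 = 75
  V = 132 − 30 = 102
  Y = -4 − 5·75 − 4·102 = -787
Option 2 (V + 41):
  N = 95
  V = 132 + 41 = 173
  Y = -4 − 5·95 − 4·173 = -1171
Y: -787 − (-1171) = 384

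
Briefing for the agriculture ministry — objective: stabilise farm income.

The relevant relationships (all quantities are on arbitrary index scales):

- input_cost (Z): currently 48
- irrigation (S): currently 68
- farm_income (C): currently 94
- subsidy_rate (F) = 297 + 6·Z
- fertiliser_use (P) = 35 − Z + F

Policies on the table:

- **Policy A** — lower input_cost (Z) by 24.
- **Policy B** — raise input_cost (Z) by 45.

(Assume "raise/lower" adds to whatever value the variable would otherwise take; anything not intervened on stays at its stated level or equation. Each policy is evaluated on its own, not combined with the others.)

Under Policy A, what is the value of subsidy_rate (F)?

Policy A (Z − 24):
  Z = 48 − 24 = 24
  F = 297 + 6·24 = 441

441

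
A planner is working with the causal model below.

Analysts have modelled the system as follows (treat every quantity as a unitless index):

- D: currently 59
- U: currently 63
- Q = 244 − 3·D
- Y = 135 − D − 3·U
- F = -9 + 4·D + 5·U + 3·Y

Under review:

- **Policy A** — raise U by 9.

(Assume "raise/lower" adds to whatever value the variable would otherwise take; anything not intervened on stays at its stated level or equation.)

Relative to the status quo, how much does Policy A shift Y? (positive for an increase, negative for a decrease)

Baseline:
  D = 59
  U = 63
  Y = 135 − 59 − 3·63 = -113
Policy A (U + 9):
  D = 59
  U = 63 + 9 = 72
  Y = 135 − 59 − 3·72 = -140
Change in Y: -140 − (-113) = -27

-27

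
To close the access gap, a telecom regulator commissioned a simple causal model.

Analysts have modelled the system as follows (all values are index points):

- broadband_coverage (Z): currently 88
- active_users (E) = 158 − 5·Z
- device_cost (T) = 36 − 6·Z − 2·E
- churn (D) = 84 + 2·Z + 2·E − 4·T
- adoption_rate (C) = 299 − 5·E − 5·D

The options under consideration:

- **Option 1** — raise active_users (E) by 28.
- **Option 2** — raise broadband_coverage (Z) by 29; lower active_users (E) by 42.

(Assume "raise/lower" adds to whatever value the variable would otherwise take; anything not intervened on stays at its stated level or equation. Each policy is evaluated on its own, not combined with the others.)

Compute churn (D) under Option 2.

-1708

Option 2 (Z + 29, E − 42):
  Z = 88 + 29 = 117
  E = 158 − 5·117 (−42 from intervention) = -469
  T = 36 − 6·117 − 2·(-469) = 272
  D = 84 + 2·117 + 2·(-469) − 4·272 = -1708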